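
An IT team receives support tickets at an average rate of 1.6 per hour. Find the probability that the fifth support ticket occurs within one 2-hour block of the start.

0.2194

Over the interval, μ = 1.6 × 2 = 3.2 (a 2-hour block = 2 hours).
The fifth arrival falls in the interval iff at least 5 events occur there: P(S_5 ≤ t) = P(N ≥ 5) = 1 − P(N ≤ 4) ≈ 0.2194.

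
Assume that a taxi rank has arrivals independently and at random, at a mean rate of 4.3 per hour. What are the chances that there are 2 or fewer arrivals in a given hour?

With mean μ = 4.3 per hour,
P(N ≤ 2) = Σ_{j=0}^{2} e^(−μ) μ^j/j! ≈ 0.1974.

0.1974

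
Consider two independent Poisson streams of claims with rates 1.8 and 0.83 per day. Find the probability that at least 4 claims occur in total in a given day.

Independent Poisson processes superpose: combined rate λ = 1.8 + 0.83 = 2.63 per day.
So μ = 2.63.
P(N ≥ 4) = 1 − P(N ≤ 3) ≈ 0.2705.

0.2705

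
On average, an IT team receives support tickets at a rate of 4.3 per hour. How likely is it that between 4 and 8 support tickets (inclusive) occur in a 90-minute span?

Over the interval, μ = 4.3 × 1.5 = 6.45 (a 90-minute span = 1.5 hours).
P(4 ≤ N ≤ 8) = Σ_{j=4}^{8} e^(−6.45) · 6.45^j/j! ≈ 0.6821.

0.6821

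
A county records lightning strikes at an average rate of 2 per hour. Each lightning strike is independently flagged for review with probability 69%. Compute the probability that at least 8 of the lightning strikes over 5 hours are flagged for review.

Thinning: the lightning strikes that are flagged for review themselves form a Poisson process with rate 0.69 × 2 = 1.38 per hour.
Over the interval, μ = 1.38 × 5 = 6.9 (5 hours).
P(N ≥ 8) = 1 − P(N ≤ 7) ≈ 0.3864.

0.3864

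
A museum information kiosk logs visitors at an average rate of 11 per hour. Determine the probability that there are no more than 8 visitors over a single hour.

With mean μ = 11 per hour,
P(N ≤ 8) = Σ_{j=0}^{8} e^(−μ) μ^j/j! ≈ 0.2320.

0.2320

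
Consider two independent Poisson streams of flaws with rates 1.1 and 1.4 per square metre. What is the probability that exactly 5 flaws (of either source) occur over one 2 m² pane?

0.1755

Independent Poisson processes superpose: combined rate λ = 1.1 + 1.4 = 2.5 per square metre.
Over the interval, μ = 2.5 × 2 = 5 (a 2 m² pane = 2 square metres).
P(N = 5) = e^(−5) · 5^5/5! ≈ 0.1755.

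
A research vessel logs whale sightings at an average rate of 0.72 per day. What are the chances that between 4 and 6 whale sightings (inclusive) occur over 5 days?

0.4115

Over the interval, μ = 0.72 × 5 = 3.6 (5 days).
P(4 ≤ N ≤ 6) = Σ_{j=4}^{6} e^(−3.6) · 3.6^j/j! ≈ 0.4115.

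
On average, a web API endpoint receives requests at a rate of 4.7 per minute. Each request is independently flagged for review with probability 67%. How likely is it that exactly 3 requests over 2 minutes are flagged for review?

0.0766

Thinning: the requests that are flagged for review themselves form a Poisson process with rate 0.67 × 4.7 = 3.149 per minute.
Over the interval, μ = 3.149 × 2 = 6.298 (2 minutes).
P(N = 3) = e^(−6.298) · 6.298^3/3! ≈ 0.0766.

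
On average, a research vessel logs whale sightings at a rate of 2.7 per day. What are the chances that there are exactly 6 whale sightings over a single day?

With mean μ = 2.7 per day,
P(N = 6) = e^(−μ) μ^6/6! = e^(−2.7) · 2.7^6/720 ≈ 0.0362.

0.0362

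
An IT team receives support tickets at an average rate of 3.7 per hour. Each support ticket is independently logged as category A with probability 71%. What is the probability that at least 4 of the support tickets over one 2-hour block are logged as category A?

0.7688

Thinning: the support tickets that are logged as category A themselves form a Poisson process with rate 0.71 × 3.7 = 2.627 per hour.
Over the interval, μ = 2.627 × 2 = 5.254 (a 2-hour block = 2 hours).
P(N ≥ 4) = 1 − P(N ≤ 3) ≈ 0.7688.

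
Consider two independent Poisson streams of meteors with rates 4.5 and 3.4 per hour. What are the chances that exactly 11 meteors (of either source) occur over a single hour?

0.0695

Independent Poisson processes superpose: combined rate λ = 4.5 + 3.4 = 7.9 per hour.
So μ = 7.9.
P(N = 11) = e^(−7.9) · 7.9^11/11! ≈ 0.0695.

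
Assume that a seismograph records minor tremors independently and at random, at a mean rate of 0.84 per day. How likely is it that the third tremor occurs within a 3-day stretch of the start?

Over the interval, μ = 0.84 × 3 = 2.52 (a 3-day stretch = 3 days).
The third arrival falls in the interval iff at least 3 events occur there: P(S_3 ≤ t) = P(N ≥ 3) = 1 − P(N ≤ 2) ≈ 0.4613.

0.4613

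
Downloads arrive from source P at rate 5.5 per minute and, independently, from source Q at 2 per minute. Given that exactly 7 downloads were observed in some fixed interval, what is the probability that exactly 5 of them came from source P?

Given the total, each event is independently from source P with probability p = λ_P/(λ_P+λ_Q) = 5.5/7.5 ≈ 0.7333.
So K ~ Binomial(7, 5.5/7.5): P(K = 5) = C(7,5) · (5.5/7.5)^5 · (2/7.5)^2 ≈ 0.3167.

0.3167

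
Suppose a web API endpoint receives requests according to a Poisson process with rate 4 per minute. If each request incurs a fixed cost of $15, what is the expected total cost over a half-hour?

E[N] = 4 × 30 = 120 (a half-hour = 30 minutes); E[cost] = 120 × $15 = $1800.

$1800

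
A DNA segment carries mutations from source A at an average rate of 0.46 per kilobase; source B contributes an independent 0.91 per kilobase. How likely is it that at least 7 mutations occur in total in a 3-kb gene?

0.1224

Independent Poisson processes superpose: combined rate λ = 0.46 + 0.91 = 1.37 per kilobase.
Over the interval, μ = 1.37 × 3 = 4.11 (a 3-kb gene = 3 kilobases).
P(N ≥ 7) = 1 − P(N ≤ 6) ≈ 0.1224.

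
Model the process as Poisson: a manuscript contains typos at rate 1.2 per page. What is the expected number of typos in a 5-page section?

6

E[N] = λt = 1.2 × 5 = 6 (a 5-page section = 5 pages).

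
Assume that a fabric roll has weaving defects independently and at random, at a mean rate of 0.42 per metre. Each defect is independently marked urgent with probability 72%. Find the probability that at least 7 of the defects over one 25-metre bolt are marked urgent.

0.6300

Thinning: the defects that are marked urgent themselves form a Poisson process with rate 0.72 × 0.42 = 0.3024 per metre.
Over the interval, μ = 0.3024 × 25 = 7.56 (a 25-metre bolt = 25 metres).
P(N ≥ 7) = 1 − P(N ≤ 6) ≈ 0.6300.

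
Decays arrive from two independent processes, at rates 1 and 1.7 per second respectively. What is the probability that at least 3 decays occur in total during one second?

0.5064

Independent Poisson processes superpose: combined rate λ = 1 + 1.7 = 2.7 per second.
So μ = 2.7.
P(N ≥ 3) = 1 − P(N ≤ 2) ≈ 0.5064.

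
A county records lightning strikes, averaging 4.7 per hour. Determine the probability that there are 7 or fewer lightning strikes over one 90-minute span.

0.5913

Over the interval, μ = 4.7 × 1.5 = 7.05 (a 90-minute span = 1.5 hours).
P(N ≤ 7) = Σ_{j=0}^{7} e^(−μ) μ^j/j! ≈ 0.5913.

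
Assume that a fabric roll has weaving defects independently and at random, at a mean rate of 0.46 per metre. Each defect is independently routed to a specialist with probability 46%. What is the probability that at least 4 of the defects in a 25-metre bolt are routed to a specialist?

0.7733

Thinning: the defects that are routed to a specialist themselves form a Poisson process with rate 0.46 × 0.46 = 0.2116 per metre.
Over the interval, μ = 0.2116 × 25 = 5.29 (a 25-metre bolt = 25 metres).
P(N ≥ 4) = 1 − P(N ≤ 3) ≈ 0.7733.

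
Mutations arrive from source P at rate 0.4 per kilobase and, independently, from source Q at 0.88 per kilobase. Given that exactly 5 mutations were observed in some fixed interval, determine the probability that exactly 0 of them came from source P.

0.1536

Given the total, each event is independently from source P with probability p = λ_P/(λ_P+λ_Q) = 0.4/1.28 = 0.3125.
So K ~ Binomial(5, 0.4/1.28): P(K = 0) = C(5,0) · (0.4/1.28)^0 · (0.88/1.28)^5 ≈ 0.1536.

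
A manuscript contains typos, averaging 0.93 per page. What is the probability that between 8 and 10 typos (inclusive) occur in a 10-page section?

Over the interval, μ = 0.93 × 10 = 9.3 (a 10-page section = 10 pages).
P(8 ≤ N ≤ 10) = Σ_{j=8}^{10} e^(−9.3) · 9.3^j/j! ≈ 0.3799.

0.3799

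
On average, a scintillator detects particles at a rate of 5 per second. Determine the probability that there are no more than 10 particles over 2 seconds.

Over the interval, μ = 5 × 2 = 10 (2 seconds).
P(N ≤ 10) = Σ_{j=0}^{10} e^(−μ) μ^j/j! ≈ 0.5830.

0.5830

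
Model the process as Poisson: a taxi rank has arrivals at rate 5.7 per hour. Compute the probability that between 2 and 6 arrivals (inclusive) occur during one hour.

With mean μ = 5.7 per hour,
P(2 ≤ N ≤ 6) = Σ_{j=2}^{6} e^(−5.7) · 5.7^j/j! ≈ 0.6319.

0.6319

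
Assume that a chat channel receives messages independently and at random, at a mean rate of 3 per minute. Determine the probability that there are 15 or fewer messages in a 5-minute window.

0.5681

Over the interval, μ = 3 × 5 = 15 (a 5-minute window = 5 minutes).
P(N ≤ 15) = Σ_{j=0}^{15} e^(−μ) μ^j/j! ≈ 0.5681.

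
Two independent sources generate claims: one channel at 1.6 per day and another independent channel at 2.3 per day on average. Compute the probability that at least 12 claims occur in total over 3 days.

Independent Poisson processes superpose: combined rate λ = 1.6 + 2.3 = 3.9 per day.
Over the interval, μ = 3.9 × 3 = 11.7 (3 days).
P(N ≥ 12) = 1 − P(N ≤ 11) ≈ 0.5037.

0.5037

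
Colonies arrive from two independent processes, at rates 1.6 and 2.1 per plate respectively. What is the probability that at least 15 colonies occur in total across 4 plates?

0.5137

Independent Poisson processes superpose: combined rate λ = 1.6 + 2.1 = 3.7 per plate.
Over the interval, μ = 3.7 × 4 = 14.8 (4 plates).
P(N ≥ 15) = 1 − P(N ≤ 14) ≈ 0.5137.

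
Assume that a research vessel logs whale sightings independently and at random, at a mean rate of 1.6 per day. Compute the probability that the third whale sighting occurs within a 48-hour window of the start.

Over the interval, μ = 1.6 × 2 = 3.2 (a 48-hour window = 2 days).
The third arrival falls in the interval iff at least 3 events occur there: P(S_3 ≤ t) = P(N ≥ 3) = 1 − P(N ≤ 2) ≈ 0.6201.

0.6201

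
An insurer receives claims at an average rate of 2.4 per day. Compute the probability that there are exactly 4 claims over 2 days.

0.1820

Over the interval, μ = 2.4 × 2 = 4.8 (2 days).
P(N = 4) = e^(−μ) μ^4/4! = e^(−4.8) · 4.8^4/24 ≈ 0.1820.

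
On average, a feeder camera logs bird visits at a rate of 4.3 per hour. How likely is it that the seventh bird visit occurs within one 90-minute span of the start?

Over the interval, μ = 4.3 × 1.5 = 6.45 (a 90-minute span = 1.5 hours).
The seventh arrival falls in the interval iff at least 7 events occur there: P(S_7 ≤ t) = P(N ≥ 7) = 1 − P(N ≤ 6) ≈ 0.4656.

0.4656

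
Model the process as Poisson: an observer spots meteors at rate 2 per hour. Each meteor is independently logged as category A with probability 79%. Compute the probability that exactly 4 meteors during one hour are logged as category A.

Thinning: the meteors that are logged as category A themselves form a Poisson process with rate 0.79 × 2 = 1.58 per hour.
So μ = 1.58.
P(N = 4) = e^(−1.58) · 1.58^4/4! ≈ 0.0535.

0.0535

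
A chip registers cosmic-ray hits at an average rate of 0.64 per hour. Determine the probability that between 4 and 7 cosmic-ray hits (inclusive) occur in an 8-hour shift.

0.6052

Over the interval, μ = 0.64 × 8 = 5.12 (an 8-hour shift = 8 hours).
P(4 ≤ N ≤ 7) = Σ_{j=4}^{7} e^(−5.12) · 5.12^j/j! ≈ 0.6052.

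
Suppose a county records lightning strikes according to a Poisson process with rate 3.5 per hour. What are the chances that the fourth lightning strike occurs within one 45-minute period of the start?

0.2694

Over the interval, μ = 3.5 × 0.75 = 2.625 (a 45-minute period = 0.75 hours).
The fourth arrival falls in the interval iff at least 4 events occur there: P(S_4 ≤ t) = P(N ≥ 4) = 1 − P(N ≤ 3) ≈ 0.2694.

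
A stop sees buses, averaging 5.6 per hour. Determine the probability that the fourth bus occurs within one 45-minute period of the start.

Over the interval, μ = 5.6 × 0.75 = 4.2 (a 45-minute period = 0.75 hours).
The fourth arrival falls in the interval iff at least 4 events occur there: P(S_4 ≤ t) = P(N ≥ 4) = 1 − P(N ≤ 3) ≈ 0.6046.

0.6046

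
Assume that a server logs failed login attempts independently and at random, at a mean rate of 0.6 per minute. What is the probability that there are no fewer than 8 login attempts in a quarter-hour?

0.6761

Over the interval, μ = 0.6 × 15 = 9 (a quarter-hour = 15 minutes).
P(N ≥ 8) = 1 − P(N ≤ 7) = 1 − Σ_{j=0}^{7} e^(−μ) μ^j/j! ≈ 0.6761.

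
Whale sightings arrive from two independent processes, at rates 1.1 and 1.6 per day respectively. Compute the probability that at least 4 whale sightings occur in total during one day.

0.2859

Independent Poisson processes superpose: combined rate λ = 1.1 + 1.6 = 2.7 per day.
So μ = 2.7.
P(N ≥ 4) = 1 − P(N ≤ 3) ≈ 0.2859.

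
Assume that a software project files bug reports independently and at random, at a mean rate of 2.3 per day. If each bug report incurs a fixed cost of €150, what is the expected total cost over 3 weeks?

€7245

E[N] = 2.3 × 21 = 48.3 (3 weeks = 21 days); E[cost] = 48.3 × €150 = €7245.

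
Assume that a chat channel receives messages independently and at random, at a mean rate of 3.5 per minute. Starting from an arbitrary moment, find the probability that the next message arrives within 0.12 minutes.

Inter-arrival times are exponential with rate λ = 3.5 per minute.
P(T ≤ 0.12) = 1 − e^(−λt) = 1 − e^(−3.5 × 0.12) = 1 − e^(−0.42) ≈ 0.3430.

0.3430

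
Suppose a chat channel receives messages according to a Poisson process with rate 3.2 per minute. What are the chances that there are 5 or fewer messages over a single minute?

0.8946

With mean μ = 3.2 per minute,
P(N ≤ 5) = Σ_{j=0}^{5} e^(−μ) μ^j/j! ≈ 0.8946.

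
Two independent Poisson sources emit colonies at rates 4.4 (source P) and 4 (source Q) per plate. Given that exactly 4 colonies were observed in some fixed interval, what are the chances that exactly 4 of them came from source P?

Given the total, each event is independently from source P with probability p = λ_P/(λ_P+λ_Q) = 4.4/8.4 ≈ 0.5238.
So K ~ Binomial(4, 4.4/8.4): P(K = 4) = C(4,4) · (4.4/8.4)^4 · (4/8.4)^0 ≈ 0.0753.

0.0753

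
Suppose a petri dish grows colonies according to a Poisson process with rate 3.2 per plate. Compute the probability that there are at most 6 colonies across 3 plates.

0.1574

Over the interval, μ = 3.2 × 3 = 9.6 (3 plates).
P(N ≤ 6) = Σ_{j=0}^{6} e^(−μ) μ^j/j! ≈ 0.1574.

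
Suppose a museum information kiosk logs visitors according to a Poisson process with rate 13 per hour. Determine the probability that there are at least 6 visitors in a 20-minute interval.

0.2689

Over the interval, μ = 13 × 1/3 ≈ 4.33333 (a 20-minute interval = 1/3 hours).
P(N ≥ 6) = 1 − P(N ≤ 5) = 1 − Σ_{j=0}^{5} e^(−μ) μ^j/j! ≈ 0.2689.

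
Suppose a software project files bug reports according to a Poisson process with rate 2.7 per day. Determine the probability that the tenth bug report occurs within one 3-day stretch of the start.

0.2959

Over the interval, μ = 2.7 × 3 = 8.1 (a 3-day stretch = 3 days).
The tenth arrival falls in the interval iff at least 10 events occur there: P(S_10 ≤ t) = P(N ≥ 10) = 1 − P(N ≤ 9) ≈ 0.2959.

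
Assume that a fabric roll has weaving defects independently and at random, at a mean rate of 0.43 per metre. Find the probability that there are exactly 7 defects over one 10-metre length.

0.0732

Over the interval, μ = 0.43 × 10 = 4.3 (a 10-metre length = 10 metres).
P(N = 7) = e^(−μ) μ^7/7! = e^(−4.3) · 4.3^7/5040 ≈ 0.0732.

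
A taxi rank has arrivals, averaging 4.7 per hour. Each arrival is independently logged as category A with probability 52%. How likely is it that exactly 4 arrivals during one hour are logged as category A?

Thinning: the arrivals that are logged as category A themselves form a Poisson process with rate 0.52 × 4.7 = 2.444 per hour.
So μ = 2.444.
P(N = 4) = e^(−2.444) · 2.444^4/4! ≈ 0.1291.

0.1291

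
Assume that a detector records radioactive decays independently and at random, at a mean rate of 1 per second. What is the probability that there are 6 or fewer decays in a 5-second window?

0.7622

Over the interval, μ = 1 × 5 = 5 (a 5-second window = 5 seconds).
P(N ≤ 6) = Σ_{j=0}^{6} e^(−μ) μ^j/j! ≈ 0.7622.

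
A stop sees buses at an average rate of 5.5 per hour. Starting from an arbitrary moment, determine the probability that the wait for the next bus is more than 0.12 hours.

The wait for the next event is exponential with rate λ = 5.5 per hour.
P(T > 0.12) = e^(−λt) = e^(−5.5 × 0.12) = e^(−0.66) ≈ 0.5169.

0.5169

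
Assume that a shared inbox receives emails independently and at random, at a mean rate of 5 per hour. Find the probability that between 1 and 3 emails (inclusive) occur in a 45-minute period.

0.4602

Over the interval, μ = 5 × 0.75 = 3.75 (a 45-minute period = 0.75 hours).
P(1 ≤ N ≤ 3) = Σ_{j=1}^{3} e^(−3.75) · 3.75^j/j! ≈ 0.4602.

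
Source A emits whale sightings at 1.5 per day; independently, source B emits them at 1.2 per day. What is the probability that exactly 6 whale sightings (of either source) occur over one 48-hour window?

Independent Poisson processes superpose: combined rate λ = 1.5 + 1.2 = 2.7 per day.
Over the interval, μ = 2.7 × 2 = 5.4 (a 48-hour window = 2 days).
P(N = 6) = e^(−5.4) · 5.4^6/6! ≈ 0.1555.

0.1555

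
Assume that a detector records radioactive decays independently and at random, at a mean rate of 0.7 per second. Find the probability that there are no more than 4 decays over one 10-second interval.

0.1730

Over the interval, μ = 0.7 × 10 = 7 (a 10-second interval = 10 seconds).
P(N ≤ 4) = Σ_{j=0}^{4} e^(−μ) μ^j/j! ≈ 0.1730.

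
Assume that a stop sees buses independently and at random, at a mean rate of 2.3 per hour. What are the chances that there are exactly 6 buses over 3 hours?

Over the interval, μ = 2.3 × 3 = 6.9 (3 hours).
P(N = 6) = e^(−μ) μ^6/6! = e^(−6.9) · 6.9^6/720 ≈ 0.1511.

0.1511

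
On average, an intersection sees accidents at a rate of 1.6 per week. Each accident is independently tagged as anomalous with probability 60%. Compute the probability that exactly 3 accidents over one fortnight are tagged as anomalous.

Thinning: the accidents that are tagged as anomalous themselves form a Poisson process with rate 0.6 × 1.6 = 0.96 per week.
Over the interval, μ = 0.96 × 2 = 1.92 (a fortnight = 2 weeks).
P(N = 3) = e^(−1.92) · 1.92^3/3! ≈ 0.1729.

0.1729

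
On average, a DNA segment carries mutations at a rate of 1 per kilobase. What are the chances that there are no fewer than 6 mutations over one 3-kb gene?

Over the interval, μ = 1 × 3 = 3 (a 3-kb gene = 3 kilobases).
P(N ≥ 6) = 1 − P(N ≤ 5) = 1 − Σ_{j=0}^{5} e^(−μ) μ^j/j! ≈ 0.0839.

0.0839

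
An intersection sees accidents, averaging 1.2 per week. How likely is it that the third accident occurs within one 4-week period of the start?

Over the interval, μ = 1.2 × 4 = 4.8 (a 4-week period = 4 weeks).
The third arrival falls in the interval iff at least 3 events occur there: P(S_3 ≤ t) = P(N ≥ 3) = 1 − P(N ≤ 2) ≈ 0.8575.

0.8575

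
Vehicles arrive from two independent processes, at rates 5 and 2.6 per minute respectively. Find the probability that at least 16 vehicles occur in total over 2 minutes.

0.4524

Independent Poisson processes superpose: combined rate λ = 5 + 2.6 = 7.6 per minute.
Over the interval, μ = 7.6 × 2 = 15.2 (2 minutes).
P(N ≥ 16) = 1 − P(N ≤ 15) ≈ 0.4524.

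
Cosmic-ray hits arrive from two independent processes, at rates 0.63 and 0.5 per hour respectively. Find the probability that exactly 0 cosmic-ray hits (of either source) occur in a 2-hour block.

Independent Poisson processes superpose: combined rate λ = 0.63 + 0.5 = 1.13 per hour.
Over the interval, μ = 1.13 × 2 = 2.26 (a 2-hour block = 2 hours).
P(N = 0) = e^(−2.26) · 2.26^0/0! ≈ 0.1044.

0.1044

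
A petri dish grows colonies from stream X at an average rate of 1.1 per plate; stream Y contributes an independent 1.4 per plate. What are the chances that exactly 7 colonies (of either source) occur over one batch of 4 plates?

0.0901

Independent Poisson processes superpose: combined rate λ = 1.1 + 1.4 = 2.5 per plate.
Over the interval, μ = 2.5 × 4 = 10 (a batch of 4 plates = 4 plates).
P(N = 7) = e^(−10) · 10^7/7! ≈ 0.0901.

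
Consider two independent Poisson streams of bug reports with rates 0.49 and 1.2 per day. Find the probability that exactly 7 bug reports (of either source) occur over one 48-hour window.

Independent Poisson processes superpose: combined rate λ = 0.49 + 1.2 = 1.69 per day.
Over the interval, μ = 1.69 × 2 = 3.38 (a 48-hour window = 2 days).
P(N = 7) = e^(−3.38) · 3.38^7/7! ≈ 0.0340.

0.0340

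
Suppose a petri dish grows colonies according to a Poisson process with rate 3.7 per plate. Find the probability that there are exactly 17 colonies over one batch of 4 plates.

0.0824

Over the interval, μ = 3.7 × 4 = 14.8 (a batch of 4 plates = 4 plates).
P(N = 17) = e^(−μ) μ^17/17! = e^(−14.8) · 14.8^17/355687428096000 ≈ 0.0824.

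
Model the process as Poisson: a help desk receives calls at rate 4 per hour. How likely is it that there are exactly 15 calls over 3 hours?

0.0724

Over the interval, μ = 4 × 3 = 12 (3 hours).
P(N = 15) = e^(−μ) μ^15/15! = e^(−12) · 12^15/1307674368000 ≈ 0.0724.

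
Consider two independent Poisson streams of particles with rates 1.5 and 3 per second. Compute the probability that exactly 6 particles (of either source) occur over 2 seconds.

Independent Poisson processes superpose: combined rate λ = 1.5 + 3 = 4.5 per second.
Over the interval, μ = 4.5 × 2 = 9 (2 seconds).
P(N = 6) = e^(−9) · 9^6/6! ≈ 0.0911.

0.0911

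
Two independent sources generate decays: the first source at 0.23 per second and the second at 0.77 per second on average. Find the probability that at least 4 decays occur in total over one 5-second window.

0.7350

Independent Poisson processes superpose: combined rate λ = 0.23 + 0.77 = 1 per second.
Over the interval, μ = 1 × 5 = 5 (a 5-second window = 5 seconds).
P(N ≥ 4) = 1 − P(N ≤ 3) ≈ 0.7350.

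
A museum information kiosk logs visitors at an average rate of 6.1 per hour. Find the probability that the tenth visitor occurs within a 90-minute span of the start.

0.4323

Over the interval, μ = 6.1 × 1.5 = 9.15 (a 90-minute span = 1.5 hours).
The tenth arrival falls in the interval iff at least 10 events occur there: P(S_10 ≤ t) = P(N ≥ 10) = 1 − P(N ≤ 9) ≈ 0.4323.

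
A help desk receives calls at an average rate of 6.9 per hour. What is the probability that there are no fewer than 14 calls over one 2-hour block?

0.5142

Over the interval, μ = 6.9 × 2 = 13.8 (a 2-hour block = 2 hours).
P(N ≥ 14) = 1 − P(N ≤ 13) = 1 − Σ_{j=0}^{13} e^(−μ) μ^j/j! ≈ 0.5142.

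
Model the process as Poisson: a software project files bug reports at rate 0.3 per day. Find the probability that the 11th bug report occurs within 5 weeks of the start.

Over the interval, μ = 0.3 × 35 = 10.5 (5 weeks = 35 days).
The 11th arrival falls in the interval iff at least 11 events occur there: P(S_11 ≤ t) = P(N ≥ 11) = 1 − P(N ≤ 10) ≈ 0.4793.

0.4793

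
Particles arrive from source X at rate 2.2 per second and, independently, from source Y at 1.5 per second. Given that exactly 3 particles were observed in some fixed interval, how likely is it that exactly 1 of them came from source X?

0.2932

Given the total, each event is independently from source X with probability p = λ_X/(λ_X+λ_Y) = 2.2/3.7 ≈ 0.5946.
So K ~ Binomial(3, 2.2/3.7): P(K = 1) = C(3,1) · (2.2/3.7)^1 · (1.5/3.7)^2 ≈ 0.2932.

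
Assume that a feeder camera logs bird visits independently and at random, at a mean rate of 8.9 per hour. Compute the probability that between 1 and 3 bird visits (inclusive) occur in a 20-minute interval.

0.6032

Over the interval, μ = 8.9 × 1/3 ≈ 2.96667 (a 20-minute interval = 1/3 hours).
P(1 ≤ N ≤ 3) = Σ_{j=1}^{3} e^(−2.96667) · 2.96667^j/j! ≈ 0.6032.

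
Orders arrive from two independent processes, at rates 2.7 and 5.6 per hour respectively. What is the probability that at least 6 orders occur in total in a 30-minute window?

0.2387

Independent Poisson processes superpose: combined rate λ = 2.7 + 5.6 = 8.3 per hour.
Over the interval, μ = 8.3 × 0.5 = 4.15 (a 30-minute window = 0.5 hours).
P(N ≥ 6) = 1 − P(N ≤ 5) ≈ 0.2387.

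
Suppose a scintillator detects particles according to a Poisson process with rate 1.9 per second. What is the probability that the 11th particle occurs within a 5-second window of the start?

Over the interval, μ = 1.9 × 5 = 9.5 (a 5-second window = 5 seconds).
The 11th arrival falls in the interval iff at least 11 events occur there: P(S_11 ≤ t) = P(N ≥ 11) = 1 − P(N ≤ 10) ≈ 0.3547.

0.3547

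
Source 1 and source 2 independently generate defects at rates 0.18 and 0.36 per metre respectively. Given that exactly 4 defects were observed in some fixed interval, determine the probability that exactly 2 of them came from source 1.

0.2963

Given the total, each event is independently from source 1 with probability p = λ_1/(λ_1+λ_2) = 0.18/0.54 ≈ 0.3333.
So K ~ Binomial(4, 0.18/0.54): P(K = 2) = C(4,2) · (0.18/0.54)^2 · (0.36/0.54)^2 ≈ 0.2963.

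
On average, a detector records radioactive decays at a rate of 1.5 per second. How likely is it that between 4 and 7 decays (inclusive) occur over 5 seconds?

Over the interval, μ = 1.5 × 5 = 7.5 (5 seconds).
P(4 ≤ N ≤ 7) = Σ_{j=4}^{7} e^(−7.5) · 7.5^j/j! ≈ 0.4655.

0.4655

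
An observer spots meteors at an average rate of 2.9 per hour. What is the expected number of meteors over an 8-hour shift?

23.2

E[N] = λt = 2.9 × 8 = 23.2 (an 8-hour shift = 8 hours).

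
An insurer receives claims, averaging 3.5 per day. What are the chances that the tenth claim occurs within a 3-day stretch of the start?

Over the interval, μ = 3.5 × 3 = 10.5 (a 3-day stretch = 3 days).
The tenth arrival falls in the interval iff at least 10 events occur there: P(S_10 ≤ t) = P(N ≥ 10) = 1 − P(N ≤ 9) ≈ 0.6029.

0.6029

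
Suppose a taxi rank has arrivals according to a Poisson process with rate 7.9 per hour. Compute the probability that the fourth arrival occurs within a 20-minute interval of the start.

0.2713

Over the interval, μ = 7.9 × 1/3 ≈ 2.63333 (a 20-minute interval = 1/3 hours).
The fourth arrival falls in the interval iff at least 4 events occur there: P(S_4 ≤ t) = P(N ≥ 4) = 1 − P(N ≤ 3) ≈ 0.2713.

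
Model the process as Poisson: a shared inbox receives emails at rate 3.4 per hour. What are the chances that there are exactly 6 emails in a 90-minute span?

Over the interval, μ = 3.4 × 1.5 = 5.1 (a 90-minute span = 1.5 hours).
P(N = 6) = e^(−μ) μ^6/6! = e^(−5.1) · 5.1^6/720 ≈ 0.1490.

0.1490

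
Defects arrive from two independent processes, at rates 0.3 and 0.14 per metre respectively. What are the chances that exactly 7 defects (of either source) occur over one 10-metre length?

Independent Poisson processes superpose: combined rate λ = 0.3 + 0.14 = 0.44 per metre.
Over the interval, μ = 0.44 × 10 = 4.4 (a 10-metre length = 10 metres).
P(N = 7) = e^(−4.4) · 4.4^7/7! ≈ 0.0778.

0.0778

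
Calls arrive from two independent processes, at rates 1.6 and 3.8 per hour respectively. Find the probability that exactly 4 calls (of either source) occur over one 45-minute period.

Independent Poisson processes superpose: combined rate λ = 1.6 + 3.8 = 5.4 per hour.
Over the interval, μ = 5.4 × 0.75 = 4.05 (a 45-minute period = 0.75 hours).
P(N = 4) = e^(−4.05) · 4.05^4/4! ≈ 0.1953.

0.1953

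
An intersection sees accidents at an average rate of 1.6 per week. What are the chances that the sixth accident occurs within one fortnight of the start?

0.1054

Over the interval, μ = 1.6 × 2 = 3.2 (a fortnight = 2 weeks).
The sixth arrival falls in the interval iff at least 6 events occur there: P(S_6 ≤ t) = P(N ≥ 6) = 1 − P(N ≤ 5) ≈ 0.1054.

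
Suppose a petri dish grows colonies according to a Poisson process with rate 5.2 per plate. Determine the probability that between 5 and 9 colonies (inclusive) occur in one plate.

With mean μ = 5.2 per plate,
P(5 ≤ N ≤ 9) = Σ_{j=5}^{9} e^(−5.2) · 5.2^j/j! ≈ 0.5542.

0.5542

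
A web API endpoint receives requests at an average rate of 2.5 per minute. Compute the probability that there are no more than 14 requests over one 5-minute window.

0.7250

Over the interval, μ = 2.5 × 5 = 12.5 (a 5-minute window = 5 minutes).
P(N ≤ 14) = Σ_{j=0}^{14} e^(−μ) μ^j/j! ≈ 0.7250.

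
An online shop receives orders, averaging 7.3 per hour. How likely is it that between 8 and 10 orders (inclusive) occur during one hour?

With mean μ = 7.3 per hour,
P(8 ≤ N ≤ 10) = Σ_{j=8}^{10} e^(−7.3) · 7.3^j/j! ≈ 0.3247.

0.3247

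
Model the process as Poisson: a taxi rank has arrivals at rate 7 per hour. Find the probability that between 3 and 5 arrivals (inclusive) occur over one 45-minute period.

Over the interval, μ = 7 × 0.75 = 5.25 (a 45-minute period = 0.75 hours).
P(3 ≤ N ≤ 5) = Σ_{j=3}^{5} e^(−5.25) · 5.25^j/j! ≈ 0.4671.

0.4671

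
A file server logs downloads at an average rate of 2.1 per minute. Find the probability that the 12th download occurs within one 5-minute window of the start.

0.3613

Over the interval, μ = 2.1 × 5 = 10.5 (a 5-minute window = 5 minutes).
The 12th arrival falls in the interval iff at least 12 events occur there: P(S_12 ≤ t) = P(N ≥ 12) = 1 − P(N ≤ 11) ≈ 0.3613.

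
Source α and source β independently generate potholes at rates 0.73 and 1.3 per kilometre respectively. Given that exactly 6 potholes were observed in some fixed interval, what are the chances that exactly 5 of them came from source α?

Given the total, each event is independently from source α with probability p = λ_α/(λ_α+λ_β) = 0.73/2.03 ≈ 0.3596.
So K ~ Binomial(6, 0.73/2.03): P(K = 5) = C(6,5) · (0.73/2.03)^5 · (1.3/2.03)^1 ≈ 0.0231.

0.0231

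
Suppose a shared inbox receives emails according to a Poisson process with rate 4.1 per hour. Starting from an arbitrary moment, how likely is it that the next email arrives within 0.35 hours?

Inter-arrival times are exponential with rate λ = 4.1 per hour.
P(T ≤ 0.35) = 1 − e^(−λt) = 1 − e^(−4.1 × 0.35) = 1 − e^(−1.435) ≈ 0.7619.

0.7619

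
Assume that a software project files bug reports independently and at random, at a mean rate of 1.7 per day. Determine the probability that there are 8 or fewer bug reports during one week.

0.1617

Over the interval, μ = 1.7 × 7 = 11.9 (a week = 7 days).
P(N ≤ 8) = Σ_{j=0}^{8} e^(−μ) μ^j/j! ≈ 0.1617.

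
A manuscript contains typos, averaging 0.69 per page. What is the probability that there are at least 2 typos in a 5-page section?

0.8587

Over the interval, μ = 0.69 × 5 = 3.45 (a 5-page section = 5 pages).
P(N ≥ 2) = 1 − P(N ≤ 1) = 1 − Σ_{j=0}^{1} e^(−μ) μ^j/j! ≈ 0.8587.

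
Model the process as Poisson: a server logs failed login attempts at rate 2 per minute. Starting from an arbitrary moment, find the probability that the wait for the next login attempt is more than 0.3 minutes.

The wait for the next event is exponential with rate λ = 2 per minute.
P(T > 0.3) = e^(−λt) = e^(−2 × 0.3) = e^(−0.6) ≈ 0.5488.

0.5488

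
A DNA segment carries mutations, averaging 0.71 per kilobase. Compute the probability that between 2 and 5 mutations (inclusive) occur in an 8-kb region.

Over the interval, μ = 0.71 × 8 = 5.68 (an 8-kb region = 8 kilobases).
P(2 ≤ N ≤ 5) = Σ_{j=2}^{5} e^(−5.68) · 5.68^j/j! ≈ 0.4755.

0.4755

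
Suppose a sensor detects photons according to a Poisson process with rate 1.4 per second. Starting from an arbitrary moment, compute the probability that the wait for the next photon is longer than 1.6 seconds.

The wait for the next event is exponential with rate λ = 1.4 per second.
P(T > 1.6) = e^(−λt) = e^(−1.4 × 1.6) = e^(−2.24) ≈ 0.1065.

0.1065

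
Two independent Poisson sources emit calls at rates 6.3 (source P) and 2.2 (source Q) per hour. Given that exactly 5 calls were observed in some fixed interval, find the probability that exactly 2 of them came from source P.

Given the total, each event is independently from source P with probability p = λ_P/(λ_P+λ_Q) = 6.3/8.5 ≈ 0.7412.
So K ~ Binomial(5, 6.3/8.5): P(K = 2) = C(5,2) · (6.3/8.5)^2 · (2.2/8.5)^3 ≈ 0.0952.

0.0952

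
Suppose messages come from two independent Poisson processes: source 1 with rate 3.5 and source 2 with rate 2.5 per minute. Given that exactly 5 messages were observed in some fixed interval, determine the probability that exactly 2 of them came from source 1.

0.2462

Given the total, each event is independently from source 1 with probability p = λ_1/(λ_1+λ_2) = 3.5/6 ≈ 0.5833.
So K ~ Binomial(5, 3.5/6): P(K = 2) = C(5,2) · (3.5/6)^2 · (2.5/6)^3 ≈ 0.2462.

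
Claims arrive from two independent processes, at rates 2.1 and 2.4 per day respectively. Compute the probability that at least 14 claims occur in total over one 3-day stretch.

0.4818

Independent Poisson processes superpose: combined rate λ = 2.1 + 2.4 = 4.5 per day.
Over the interval, μ = 4.5 × 3 = 13.5 (a 3-day stretch = 3 days).
P(N ≥ 14) = 1 − P(N ≤ 13) ≈ 0.4818.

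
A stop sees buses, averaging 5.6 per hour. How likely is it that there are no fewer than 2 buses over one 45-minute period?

0.9220

Over the interval, μ = 5.6 × 0.75 = 4.2 (a 45-minute period = 0.75 hours).
P(N ≥ 2) = 1 − P(N ≤ 1) = 1 − Σ_{j=0}^{1} e^(−μ) μ^j/j! ≈ 0.9220.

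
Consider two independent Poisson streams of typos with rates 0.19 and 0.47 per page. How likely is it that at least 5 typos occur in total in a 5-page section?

Independent Poisson processes superpose: combined rate λ = 0.19 + 0.47 = 0.66 per page.
Over the interval, μ = 0.66 × 5 = 3.3 (a 5-page section = 5 pages).
P(N ≥ 5) = 1 − P(N ≤ 4) ≈ 0.2374.

0.2374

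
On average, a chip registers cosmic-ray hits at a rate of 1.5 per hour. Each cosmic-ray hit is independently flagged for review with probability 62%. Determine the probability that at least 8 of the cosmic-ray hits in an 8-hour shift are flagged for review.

Thinning: the cosmic-ray hits that are flagged for review themselves form a Poisson process with rate 0.62 × 1.5 = 0.93 per hour.
Over the interval, μ = 0.93 × 8 = 7.44 (an 8-hour shift = 8 hours).
P(N ≥ 8) = 1 − P(N ≤ 7) ≈ 0.4666.

0.4666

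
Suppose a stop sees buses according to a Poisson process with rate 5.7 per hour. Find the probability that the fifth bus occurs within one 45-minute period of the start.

Over the interval, μ = 5.7 × 0.75 = 4.275 (a 45-minute period = 0.75 hours).
The fifth arrival falls in the interval iff at least 5 events occur there: P(S_5 ≤ t) = P(N ≥ 5) = 1 − P(N ≤ 4) ≈ 0.4247.

0.4247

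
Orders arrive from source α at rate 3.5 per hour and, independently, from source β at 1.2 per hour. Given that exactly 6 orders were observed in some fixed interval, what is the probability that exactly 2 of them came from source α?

0.0353

Given the total, each event is independently from source α with probability p = λ_α/(λ_α+λ_β) = 3.5/4.7 ≈ 0.7447.
So K ~ Binomial(6, 3.5/4.7): P(K = 2) = C(6,2) · (3.5/4.7)^2 · (1.2/4.7)^4 ≈ 0.0353.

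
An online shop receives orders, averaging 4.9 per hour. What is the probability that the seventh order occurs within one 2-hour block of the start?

Over the interval, μ = 4.9 × 2 = 9.8 (a 2-hour block = 2 hours).
The seventh arrival falls in the interval iff at least 7 events occur there: P(S_7 ≤ t) = P(N ≥ 7) = 1 − P(N ≤ 6) ≈ 0.8567.

0.8567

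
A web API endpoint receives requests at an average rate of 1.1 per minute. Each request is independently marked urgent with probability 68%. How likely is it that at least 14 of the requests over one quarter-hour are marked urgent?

Thinning: the requests that are marked urgent themselves form a Poisson process with rate 0.68 × 1.1 = 0.748 per minute.
Over the interval, μ = 0.748 × 15 = 11.22 (a quarter-hour = 15 minutes).
P(N ≥ 14) = 1 − P(N ≤ 13) ≈ 0.2395.

0.2395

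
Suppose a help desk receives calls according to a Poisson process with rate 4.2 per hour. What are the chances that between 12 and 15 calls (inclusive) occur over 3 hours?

0.4029

Over the interval, μ = 4.2 × 3 = 12.6 (3 hours).
P(12 ≤ N ≤ 15) = Σ_{j=12}^{15} e^(−12.6) · 12.6^j/j! ≈ 0.4029.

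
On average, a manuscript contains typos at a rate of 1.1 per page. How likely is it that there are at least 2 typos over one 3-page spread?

Over the interval, μ = 1.1 × 3 = 3.3 (a 3-page spread = 3 pages).
P(N ≥ 2) = 1 − P(N ≤ 1) = 1 − Σ_{j=0}^{1} e^(−μ) μ^j/j! ≈ 0.8414.

0.8414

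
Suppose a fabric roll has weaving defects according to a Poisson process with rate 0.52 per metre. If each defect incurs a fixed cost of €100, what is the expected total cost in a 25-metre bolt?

€1300

E[N] = 0.52 × 25 = 13 (a 25-metre bolt = 25 metres); E[cost] = 13 × €100 = €1300.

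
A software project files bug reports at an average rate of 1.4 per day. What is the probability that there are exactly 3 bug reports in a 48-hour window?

Over the interval, μ = 1.4 × 2 = 2.8 (a 48-hour window = 2 days).
P(N = 3) = e^(−μ) μ^3/3! = e^(−2.8) · 2.8^3/6 ≈ 0.2225.

0.2225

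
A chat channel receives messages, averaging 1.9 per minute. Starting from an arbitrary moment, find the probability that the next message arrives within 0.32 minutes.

0.4556

Inter-arrival times are exponential with rate λ = 1.9 per minute.
P(T ≤ 0.32) = 1 − e^(−λt) = 1 − e^(−1.9 × 0.32) = 1 − e^(−0.608) ≈ 0.4556.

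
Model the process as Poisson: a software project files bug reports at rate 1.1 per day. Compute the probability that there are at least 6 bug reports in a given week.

Over the interval, μ = 1.1 × 7 = 7.7 (a week = 7 days).
P(N ≥ 6) = 1 − P(N ≤ 5) = 1 − Σ_{j=0}^{5} e^(−μ) μ^j/j! ≈ 0.7797.

0.7797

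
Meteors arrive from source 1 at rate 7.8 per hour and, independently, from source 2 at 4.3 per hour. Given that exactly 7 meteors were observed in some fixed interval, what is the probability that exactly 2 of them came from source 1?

Given the total, each event is independently from source 1 with probability p = λ_1/(λ_1+λ_2) = 7.8/12.1 ≈ 0.6446.
So K ~ Binomial(7, 7.8/12.1): P(K = 2) = C(7,2) · (7.8/12.1)^2 · (4.3/12.1)^5 ≈ 0.0495.

0.0495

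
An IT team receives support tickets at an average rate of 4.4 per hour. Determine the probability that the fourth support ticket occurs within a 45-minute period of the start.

0.4197

Over the interval, μ = 4.4 × 0.75 = 3.3 (a 45-minute period = 0.75 hours).
The fourth arrival falls in the interval iff at least 4 events occur there: P(S_4 ≤ t) = P(N ≥ 4) = 1 − P(N ≤ 3) ≈ 0.4197.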